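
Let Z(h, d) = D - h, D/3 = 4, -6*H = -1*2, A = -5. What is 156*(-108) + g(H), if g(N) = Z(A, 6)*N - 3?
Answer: -50536/3 ≈ -16845.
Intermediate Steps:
H = ⅓ (H = -(-1)*2/6 = -⅙*(-2) = ⅓ ≈ 0.33333)
D = 12 (D = 3*4 = 12)
Z(h, d) = 12 - h
g(N) = -3 + 17*N (g(N) = (12 - 1*(-5))*N - 3 = (12 + 5)*N - 3 = 17*N - 3 = -3 + 17*N)
156*(-108) + g(H) = 156*(-108) + (-3 + 17*(⅓)) = -16848 + (-3 + 17/3) = -16848 + 8/3 = -50536/3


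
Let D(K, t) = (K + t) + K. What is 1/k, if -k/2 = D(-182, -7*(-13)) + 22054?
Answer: -1/43562 ≈ -2.2956e-5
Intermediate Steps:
D(K, t) = t + 2*K
k = -43562 (k = -2*((-7*(-13) + 2*(-182)) + 22054) = -2*((91 - 364) + 22054) = -2*(-273 + 22054) = -2*21781 = -43562)
1/k = 1/(-43562) = -1/43562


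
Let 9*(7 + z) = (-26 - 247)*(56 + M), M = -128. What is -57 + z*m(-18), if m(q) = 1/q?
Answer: -3203/18 ≈ -177.94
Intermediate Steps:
m(q) = 1/q
z = 2177 (z = -7 + ((-26 - 247)*(56 - 128))/9 = -7 + (-273*(-72))/9 = -7 + (1/9)*19656 = -7 + 2184 = 2177)
-57 + z*m(-18) = -57 + 2177/(-18) = -57 + 2177*(-1/18) = -57 - 2177/18 = -3203/18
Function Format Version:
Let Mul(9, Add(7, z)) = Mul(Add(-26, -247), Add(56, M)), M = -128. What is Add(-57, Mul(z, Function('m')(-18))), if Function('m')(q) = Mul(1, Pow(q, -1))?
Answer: Rational(-3203, 18) ≈ -177.94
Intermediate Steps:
Function('m')(q) = Pow(q, -1)
z = 2177 (z = Add(-7, Mul(Rational(1, 9), Mul(Add(-26, -247), Add(56, -128)))) = Add(-7, Mul(Rational(1, 9), Mul(-273, -72))) = Add(-7, Mul(Rational(1, 9), 19656)) = Add(-7, 2184) = 2177)
Add(-57, Mul(z, Function('m')(-18))) = Add(-57, Mul(2177, Pow(-18, -1))) = Add(-57, Mul(2177, Rational(-1, 18))) = Add(-57, Rational(-2177, 18)) = Rational(-3203, 18)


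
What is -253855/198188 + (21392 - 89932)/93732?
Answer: -9344535595/4644139404 ≈ -2.0121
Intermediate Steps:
-253855/198188 + (21392 - 89932)/93732 = -253855*1/198188 - 68540*1/93732 = -253855/198188 - 17135/23433 = -9344535595/4644139404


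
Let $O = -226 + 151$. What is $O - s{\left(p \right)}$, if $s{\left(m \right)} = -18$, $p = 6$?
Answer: $-57$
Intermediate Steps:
$O = -75$
$O - s{\left(p \right)} = -75 - -18 = -75 + 18 = -57$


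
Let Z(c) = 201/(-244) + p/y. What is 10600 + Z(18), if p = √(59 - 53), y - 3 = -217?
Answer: 2586199/244 - √6/214 ≈ 10599.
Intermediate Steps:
y = -214 (y = 3 - 217 = -214)
p = √6 ≈ 2.4495
Z(c) = -201/244 - √6/214 (Z(c) = 201/(-244) + √6/(-214) = 201*(-1/244) + √6*(-1/214) = -201/244 - √6/214)
10600 + Z(18) = 10600 + (-201/244 - √6/214) = 2586199/244 - √6/214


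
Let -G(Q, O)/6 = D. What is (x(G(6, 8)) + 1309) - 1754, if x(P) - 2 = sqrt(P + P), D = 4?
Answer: -443 + 4*I*sqrt(3) ≈ -443.0 + 6.9282*I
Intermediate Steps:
G(Q, O) = -24 (G(Q, O) = -6*4 = -24)
x(P) = 2 + sqrt(2)*sqrt(P) (x(P) = 2 + sqrt(P + P) = 2 + sqrt(2*P) = 2 + sqrt(2)*sqrt(P))
(x(G(6, 8)) + 1309) - 1754 = ((2 + sqrt(2)*sqrt(-24)) + 1309) - 1754 = ((2 + sqrt(2)*(2*I*sqrt(6))) + 1309) - 1754 = ((2 + 4*I*sqrt(3)) + 1309) - 1754 = (1311 + 4*I*sqrt(3)) - 1754 = -443 + 4*I*sqrt(3)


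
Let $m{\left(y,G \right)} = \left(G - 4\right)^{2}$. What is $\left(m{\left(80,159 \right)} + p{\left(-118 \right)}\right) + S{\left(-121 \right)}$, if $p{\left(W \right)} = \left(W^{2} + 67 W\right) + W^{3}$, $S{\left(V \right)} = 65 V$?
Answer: $-1620854$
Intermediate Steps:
$p{\left(W \right)} = W^{2} + W^{3} + 67 W$
$m{\left(y,G \right)} = \left(-4 + G\right)^{2}$
$\left(m{\left(80,159 \right)} + p{\left(-118 \right)}\right) + S{\left(-121 \right)} = \left(\left(-4 + 159\right)^{2} - 118 \left(67 - 118 + \left(-118\right)^{2}\right)\right) + 65 \left(-121\right) = \left(155^{2} - 118 \left(67 - 118 + 13924\right)\right) - 7865 = \left(24025 - 1637014\right) - 7865 = -1612989 - 7865 = -1620854$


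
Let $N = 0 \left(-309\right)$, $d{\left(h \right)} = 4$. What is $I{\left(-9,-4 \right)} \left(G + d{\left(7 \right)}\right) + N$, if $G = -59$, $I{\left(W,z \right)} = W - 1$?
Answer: $550$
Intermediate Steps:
$I{\left(W,z \right)} = -1 + W$ ($I{\left(W,z \right)} = W - 1 = -1 + W$)
$N = 0$
$I{\left(-9,-4 \right)} \left(G + d{\left(7 \right)}\right) + N = \left(-1 - 9\right) \left(-59 + 4\right) + 0 = \left(-10\right) \left(-55\right) + 0 = 550 + 0 = 550$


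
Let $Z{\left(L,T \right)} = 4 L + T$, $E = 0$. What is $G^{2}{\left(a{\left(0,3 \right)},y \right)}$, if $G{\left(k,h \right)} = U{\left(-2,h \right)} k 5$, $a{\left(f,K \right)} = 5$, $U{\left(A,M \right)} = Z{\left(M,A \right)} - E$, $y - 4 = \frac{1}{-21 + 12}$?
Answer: $\frac{9302500}{81} \approx 1.1485 \cdot 10^{5}$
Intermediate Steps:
$Z{\left(L,T \right)} = T + 4 L$
$y = \frac{35}{9}$ ($y = 4 + \frac{1}{-21 + 12} = 4 + \frac{1}{-9} = 4 - \frac{1}{9} = \frac{35}{9} \approx 3.8889$)
$U{\left(A,M \right)} = A + 4 M$ ($U{\left(A,M \right)} = \left(A + 4 M\right) - 0 = \left(A + 4 M\right) + 0 = A + 4 M$)
$G{\left(k,h \right)} = 5 k \left(-2 + 4 h\right)$ ($G{\left(k,h \right)} = \left(-2 + 4 h\right) k 5 = k \left(-2 + 4 h\right) 5 = 5 k \left(-2 + 4 h\right)$)
$G^{2}{\left(a{\left(0,3 \right)},y \right)} = \left(10 \cdot 5 \left(-1 + 2 \cdot \frac{35}{9}\right)\right)^{2} = \left(10 \cdot 5 \left(-1 + \frac{70}{9}\right)\right)^{2} = \left(10 \cdot 5 \cdot \frac{61}{9}\right)^{2} = \left(\frac{3050}{9}\right)^{2} = \frac{9302500}{81}$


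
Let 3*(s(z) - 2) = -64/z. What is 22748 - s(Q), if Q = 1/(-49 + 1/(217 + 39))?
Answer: 86803/4 ≈ 21701.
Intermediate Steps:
Q = -256/12543 (Q = 1/(-49 + 1/256) = 1/(-12543/256) = -256/12543 ≈ -0.020410)
s(z) = 2 - 64/(3*z) (s(z) = 2 + (-64/z)/3 = 2 - 64/(3*z))
22748 - s(Q) = 22748 - (2 - 64/(3*(-256/12543))) = 22748 - (2 - 64/3*(-12543/256)) = 22748 - (2 + 4181/4) = 22748 - 1*4189/4 = 22748 - 4189/4 = 86803/4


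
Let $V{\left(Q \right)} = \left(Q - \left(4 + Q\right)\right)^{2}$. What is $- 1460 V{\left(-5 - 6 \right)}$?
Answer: $-23360$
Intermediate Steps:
$V{\left(Q \right)} = 16$ ($V{\left(Q \right)} = \left(-4\right)^{2} = 16$)
$- 1460 V{\left(-5 - 6 \right)} = \left(-1460\right) 16 = -23360$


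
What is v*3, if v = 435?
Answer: 1305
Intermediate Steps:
v*3 = 435*3 = 1305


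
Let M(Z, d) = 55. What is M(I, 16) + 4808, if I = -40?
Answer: 4863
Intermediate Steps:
M(I, 16) + 4808 = 55 + 4808 = 4863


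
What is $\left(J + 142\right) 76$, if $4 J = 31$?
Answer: $11381$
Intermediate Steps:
$J = \frac{31}{4}$ ($J = \frac{1}{4} \cdot 31 = \frac{31}{4} \approx 7.75$)
$\left(J + 142\right) 76 = \left(\frac{31}{4} + 142\right) 76 = \frac{599}{4} \cdot 76 = 11381$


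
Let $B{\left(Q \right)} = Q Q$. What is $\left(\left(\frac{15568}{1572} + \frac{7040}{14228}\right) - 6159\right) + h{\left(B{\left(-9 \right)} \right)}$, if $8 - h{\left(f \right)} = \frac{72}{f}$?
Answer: $- \frac{25755588317}{4193703} \approx -6141.5$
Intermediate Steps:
$B{\left(Q \right)} = Q^{2}$
$h{\left(f \right)} = 8 - \frac{72}{f}$
$\left(\left(\frac{15568}{1572} + \frac{7040}{14228}\right) - 6159\right) + h{\left(B{\left(-9 \right)} \right)} = \left(\left(\frac{15568}{1572} + \frac{7040}{14228}\right) - 6159\right) + \left(8 - \frac{72}{\left(-9\right)^{2}}\right) = \left(\left(15568 \cdot \frac{1}{1572} + 7040 \cdot \frac{1}{14228}\right) - 6159\right) + \left(8 - \frac{72}{81}\right) = \left(\left(\frac{3892}{393} + \frac{1760}{3557}\right) - 6159\right) + \left(8 - \frac{8}{9}\right) = \left(\frac{14535524}{1397901} - 6159\right) + \left(8 - \frac{8}{9}\right) = - \frac{8595136735}{1397901} + \frac{64}{9} = - \frac{25755588317}{4193703}$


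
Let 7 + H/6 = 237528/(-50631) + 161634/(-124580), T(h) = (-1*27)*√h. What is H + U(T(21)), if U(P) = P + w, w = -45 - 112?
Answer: -123488663482/525634165 - 27*√21 ≈ -358.66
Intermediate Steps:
w = -157
T(h) = -27*√h
H = -40964099577/525634165 (H = -42 + 6*(237528/(-50631) + 161634/(-124580)) = -42 + 6*(237528*(-1/50631) + 161634*(-1/124580)) = -42 + 6*(-79176/16877 - 80817/62290) = -42 + 6*(-6295821549/1051268330) = -42 - 18887464647/525634165 = -40964099577/525634165 ≈ -77.933)
U(P) = -157 + P (U(P) = P - 157 = -157 + P)
H + U(T(21)) = -40964099577/525634165 + (-157 - 27*√21) = -123488663482/525634165 - 27*√21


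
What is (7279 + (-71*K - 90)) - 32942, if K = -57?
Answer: -21706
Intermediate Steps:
(7279 + (-71*K - 90)) - 32942 = (7279 + (-71*(-57) - 90)) - 32942 = (7279 + (4047 - 90)) - 32942 = (7279 + 3957) - 32942 = 11236 - 32942 = -21706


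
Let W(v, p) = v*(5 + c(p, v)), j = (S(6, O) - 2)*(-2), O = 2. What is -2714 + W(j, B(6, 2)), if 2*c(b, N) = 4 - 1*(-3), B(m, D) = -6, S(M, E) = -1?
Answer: -2663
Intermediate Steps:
c(b, N) = 7/2 (c(b, N) = (4 - 1*(-3))/2 = (4 + 3)/2 = (½)*7 = 7/2)
j = 6 (j = (-1 - 2)*(-2) = -3*(-2) = 6)
W(v, p) = 17*v/2 (W(v, p) = v*(5 + 7/2) = v*(17/2) = 17*v/2)
-2714 + W(j, B(6, 2)) = -2714 + (17/2)*6 = -2714 + 51 = -2663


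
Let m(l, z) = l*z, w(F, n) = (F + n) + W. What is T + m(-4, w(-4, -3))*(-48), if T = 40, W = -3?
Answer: -1880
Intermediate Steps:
w(F, n) = -3 + F + n (w(F, n) = (F + n) - 3 = -3 + F + n)
T + m(-4, w(-4, -3))*(-48) = 40 - 4*(-3 - 4 - 3)*(-48) = 40 - 4*(-10)*(-48) = 40 + 40*(-48) = 40 - 1920 = -1880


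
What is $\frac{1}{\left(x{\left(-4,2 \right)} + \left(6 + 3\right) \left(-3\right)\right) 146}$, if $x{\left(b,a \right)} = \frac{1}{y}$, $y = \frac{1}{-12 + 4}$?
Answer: $- \frac{1}{5110} \approx -0.00019569$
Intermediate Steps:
$y = - \frac{1}{8}$ ($y = \frac{1}{-8} = - \frac{1}{8} \approx -0.125$)
$x{\left(b,a \right)} = -8$ ($x{\left(b,a \right)} = \frac{1}{- \frac{1}{8}} = -8$)
$\frac{1}{\left(x{\left(-4,2 \right)} + \left(6 + 3\right) \left(-3\right)\right) 146} = \frac{1}{\left(-8 + \left(6 + 3\right) \left(-3\right)\right) 146} = \frac{1}{\left(-8 + 9 \left(-3\right)\right) 146} = \frac{1}{\left(-8 - 27\right) 146} = \frac{1}{\left(-35\right) 146} = \frac{1}{-5110} = - \frac{1}{5110}$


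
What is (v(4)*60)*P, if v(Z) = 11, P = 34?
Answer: 22440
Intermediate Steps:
(v(4)*60)*P = (11*60)*34 = 660*34 = 22440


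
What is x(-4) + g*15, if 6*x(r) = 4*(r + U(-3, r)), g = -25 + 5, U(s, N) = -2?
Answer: -304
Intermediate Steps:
g = -20
x(r) = -4/3 + 2*r/3 (x(r) = (4*(r - 2))/6 = (4*(-2 + r))/6 = (-8 + 4*r)/6 = -4/3 + 2*r/3)
x(-4) + g*15 = (-4/3 + (⅔)*(-4)) - 20*15 = (-4/3 - 8/3) - 300 = -4 - 300 = -304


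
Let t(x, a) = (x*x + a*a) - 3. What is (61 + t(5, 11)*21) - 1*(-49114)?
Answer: 52178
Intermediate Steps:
t(x, a) = -3 + a² + x² (t(x, a) = (x² + a²) - 3 = (a² + x²) - 3 = -3 + a² + x²)
(61 + t(5, 11)*21) - 1*(-49114) = (61 + (-3 + 11² + 5²)*21) - 1*(-49114) = (61 + (-3 + 121 + 25)*21) + 49114 = (61 + 143*21) + 49114 = (61 + 3003) + 49114 = 3064 + 49114 = 52178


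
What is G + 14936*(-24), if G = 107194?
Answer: -251270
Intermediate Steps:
G + 14936*(-24) = 107194 + 14936*(-24) = 107194 - 358464 = -251270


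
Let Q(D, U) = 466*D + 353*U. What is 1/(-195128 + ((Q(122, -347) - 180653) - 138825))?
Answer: -1/580245 ≈ -1.7234e-6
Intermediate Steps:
Q(D, U) = 353*U + 466*D
1/(-195128 + ((Q(122, -347) - 180653) - 138825)) = 1/(-195128 + (((353*(-347) + 466*122) - 180653) - 138825)) = 1/(-195128 + (((-122491 + 56852) - 180653) - 138825)) = 1/(-195128 + ((-65639 - 180653) - 138825)) = 1/(-195128 + (-246292 - 138825)) = 1/(-195128 - 385117) = 1/(-580245) = -1/580245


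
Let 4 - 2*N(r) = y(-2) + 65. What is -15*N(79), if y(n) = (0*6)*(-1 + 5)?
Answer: 915/2 ≈ 457.50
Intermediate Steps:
y(n) = 0 (y(n) = 0*4 = 0)
N(r) = -61/2 (N(r) = 2 - (0 + 65)/2 = 2 - ½*65 = 2 - 65/2 = -61/2)
-15*N(79) = -15*(-61/2) = 915/2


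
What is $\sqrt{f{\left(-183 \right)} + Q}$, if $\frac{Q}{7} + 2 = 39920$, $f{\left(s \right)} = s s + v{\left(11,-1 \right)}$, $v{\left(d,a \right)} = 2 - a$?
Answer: $\sqrt{312918} \approx 559.39$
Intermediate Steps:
$f{\left(s \right)} = 3 + s^{2}$ ($f{\left(s \right)} = s s + \left(2 - -1\right) = s^{2} + \left(2 + 1\right) = s^{2} + 3 = 3 + s^{2}$)
$Q = 279426$ ($Q = -14 + 7 \cdot 39920 = -14 + 279440 = 279426$)
$\sqrt{f{\left(-183 \right)} + Q} = \sqrt{\left(3 + \left(-183\right)^{2}\right) + 279426} = \sqrt{\left(3 + 33489\right) + 279426} = \sqrt{33492 + 279426} = \sqrt{312918}$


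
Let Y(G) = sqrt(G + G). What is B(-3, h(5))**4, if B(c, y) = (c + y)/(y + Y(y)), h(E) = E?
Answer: 16/(5 + sqrt(10))**4 ≈ 0.0036047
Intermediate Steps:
Y(G) = sqrt(2)*sqrt(G) (Y(G) = sqrt(2*G) = sqrt(2)*sqrt(G))
B(c, y) = (c + y)/(y + sqrt(2)*sqrt(y))
B(-3, h(5))**4 = ((-3 + 5)/(5 + sqrt(2)*sqrt(5)))**4 = (2/(5 + sqrt(10)))**4 = 16/(5 + sqrt(10))**4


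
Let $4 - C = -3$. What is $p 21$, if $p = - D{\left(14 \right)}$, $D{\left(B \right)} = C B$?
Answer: $-2058$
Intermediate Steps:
$C = 7$ ($C = 4 - -3 = 4 + 3 = 7$)
$D{\left(B \right)} = 7 B$
$p = -98$ ($p = - 7 \cdot 14 = \left(-1\right) 98 = -98$)
$p 21 = \left(-98\right) 21 = -2058$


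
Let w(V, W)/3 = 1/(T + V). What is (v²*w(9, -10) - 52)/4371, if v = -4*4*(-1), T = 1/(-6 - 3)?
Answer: 172/21855 ≈ 0.0078700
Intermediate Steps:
T = -⅑ (T = 1/(-9) = -⅑ ≈ -0.11111)
w(V, W) = 3/(-⅑ + V)
v = 16 (v = -16*(-1) = 16)
(v²*w(9, -10) - 52)/4371 = (16²*(27/(-1 + 9*9)) - 52)/4371 = (256*(27/(-1 + 81)) - 52)*(1/4371) = (256*(27/80) - 52)*(1/4371) = (432/5 - 52)*(1/4371) = (172/5)*(1/4371) = 172/21855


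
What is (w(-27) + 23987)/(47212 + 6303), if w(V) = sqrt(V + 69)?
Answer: 23987/53515 + sqrt(42)/53515 ≈ 0.44835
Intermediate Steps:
w(V) = sqrt(69 + V)
(w(-27) + 23987)/(47212 + 6303) = (sqrt(69 - 27) + 23987)/(47212 + 6303) = (sqrt(42) + 23987)/53515 = (23987 + sqrt(42))*(1/53515) = 23987/53515 + sqrt(42)/53515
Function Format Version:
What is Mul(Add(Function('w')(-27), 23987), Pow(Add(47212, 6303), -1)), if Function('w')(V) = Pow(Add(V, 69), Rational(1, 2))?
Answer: Add(Rational(23987, 53515), Mul(Rational(1, 53515), Pow(42, Rational(1, 2)))) ≈ 0.44835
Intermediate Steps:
Function('w')(V) = Pow(Add(69, V), Rational(1, 2))
Mul(Add(Function('w')(-27), 23987), Pow(Add(47212, 6303), -1)) = Mul(Add(Pow(Add(69, -27), Rational(1, 2)), 23987), Pow(Add(47212, 6303), -1)) = Mul(Add(Pow(42, Rational(1, 2)), 23987), Pow(53515, -1)) = Mul(Add(23987, Pow(42, Rational(1, 2))), Rational(1, 53515)) = Add(Rational(23987, 53515), Mul(Rational(1, 53515), Pow(42, Rational(1, 2))))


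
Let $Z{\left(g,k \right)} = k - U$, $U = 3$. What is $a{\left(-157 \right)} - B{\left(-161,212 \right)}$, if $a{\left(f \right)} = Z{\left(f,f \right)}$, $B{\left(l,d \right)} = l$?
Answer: $1$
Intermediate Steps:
$Z{\left(g,k \right)} = -3 + k$ ($Z{\left(g,k \right)} = k - 3 = -3 + k$)
$a{\left(f \right)} = -3 + f$
$a{\left(-157 \right)} - B{\left(-161,212 \right)} = \left(-3 - 157\right) - -161 = -160 + 161 = 1$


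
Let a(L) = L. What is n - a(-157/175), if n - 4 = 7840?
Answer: 1372857/175 ≈ 7844.9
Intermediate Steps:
n = 7844 (n = 4 + 7840 = 7844)
n - a(-157/175) = 7844 - (-157)/175 = 7844 - 1*(-157/175) = 7844 + 157/175 = 1372857/175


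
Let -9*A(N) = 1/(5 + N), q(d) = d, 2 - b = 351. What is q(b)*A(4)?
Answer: 349/81 ≈ 4.3086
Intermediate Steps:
b = -349 (b = 2 - 1*351 = 2 - 351 = -349)
A(N) = -1/(9*(5 + N))
q(b)*A(4) = -(-349)/(45 + 9*4) = -(-349)/(45 + 36) = -(-349)/81 = -349*(-1/81) = 349/81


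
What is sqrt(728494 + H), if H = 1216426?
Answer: 2*sqrt(486230) ≈ 1394.6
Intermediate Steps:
sqrt(728494 + H) = sqrt(728494 + 1216426) = sqrt(1944920) = 2*sqrt(486230)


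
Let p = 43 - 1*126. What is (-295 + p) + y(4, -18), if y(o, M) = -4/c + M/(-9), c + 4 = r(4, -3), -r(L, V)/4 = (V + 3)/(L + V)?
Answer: -375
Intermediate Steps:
p = -83 (p = 43 - 126 = -83)
r(L, V) = -4*(3 + V)/(L + V) (r(L, V) = -4*(V + 3)/(L + V) = -4*(3 + V)/(L + V))
c = -4 (c = -4 + 4*(-3 - 1*(-3))/(4 - 3) = -4 + 4*(-3 + 3)/1 = -4 + 4*1*0 = -4 + 0 = -4)
y(o, M) = 1 - M/9 (y(o, M) = -4/(-4) + M/(-9) = -4*(-¼) + M*(-⅑) = 1 - M/9)
(-295 + p) + y(4, -18) = (-295 - 83) + (1 - ⅑*(-18)) = -378 + (1 + 2) = -378 + 3 = -375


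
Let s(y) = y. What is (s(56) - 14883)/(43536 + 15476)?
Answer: -14827/59012 ≈ -0.25125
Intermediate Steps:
(s(56) - 14883)/(43536 + 15476) = (56 - 14883)/(43536 + 15476) = -14827/59012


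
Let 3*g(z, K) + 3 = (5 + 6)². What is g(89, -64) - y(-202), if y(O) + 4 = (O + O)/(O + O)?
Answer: 127/3 ≈ 42.333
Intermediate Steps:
g(z, K) = 118/3 (g(z, K) = -1 + (5 + 6)²/3 = -1 + (⅓)*11² = -1 + (⅓)*121 = -1 + 121/3 = 118/3)
y(O) = -3 (y(O) = -4 + (O + O)/(O + O) = -4 + (2*O)/((2*O)) = -4 + (2*O)*(1/(2*O)) = -4 + 1 = -3)
g(89, -64) - y(-202) = 118/3 - 1*(-3) = 118/3 + 3 = 127/3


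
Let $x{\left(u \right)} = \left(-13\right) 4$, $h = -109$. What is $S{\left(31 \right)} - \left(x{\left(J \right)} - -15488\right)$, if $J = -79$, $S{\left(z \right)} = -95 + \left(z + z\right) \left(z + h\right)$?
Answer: $-20367$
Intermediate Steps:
$S{\left(z \right)} = -95 + 2 z \left(-109 + z\right)$ ($S{\left(z \right)} = -95 + \left(z + z\right) \left(z - 109\right) = -95 + 2 z \left(-109 + z\right)$)
$x{\left(u \right)} = -52$
$S{\left(31 \right)} - \left(x{\left(J \right)} - -15488\right) = \left(-95 - 6758 + 2 \cdot 31^{2}\right) - \left(-52 - -15488\right) = \left(-95 - 6758 + 2 \cdot 961\right) - \left(-52 + 15488\right) = \left(-95 - 6758 + 1922\right) - 15436 = -4931 - 15436 = -20367$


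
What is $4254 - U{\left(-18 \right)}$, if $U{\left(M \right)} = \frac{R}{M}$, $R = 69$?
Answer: $\frac{25547}{6} \approx 4257.8$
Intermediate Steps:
$U{\left(M \right)} = \frac{69}{M}$
$4254 - U{\left(-18 \right)} = 4254 - \frac{69}{-18} = 4254 - 69 \left(- \frac{1}{18}\right) = 4254 - - \frac{23}{6} = 4254 + \frac{23}{6} = \frac{25547}{6}$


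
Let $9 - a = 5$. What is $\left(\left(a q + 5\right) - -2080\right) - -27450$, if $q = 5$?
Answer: $29555$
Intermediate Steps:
$a = 4$ ($a = 9 - 5 = 4$)
$\left(\left(a q + 5\right) - -2080\right) - -27450 = \left(\left(4 \cdot 5 + 5\right) - -2080\right) - -27450 = \left(\left(20 + 5\right) + 2080\right) + 27450 = \left(25 + 2080\right) + 27450 = 2105 + 27450 = 29555$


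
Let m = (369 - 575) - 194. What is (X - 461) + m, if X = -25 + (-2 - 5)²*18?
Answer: -4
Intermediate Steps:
X = 857 (X = -25 + (-7)²*18 = -25 + 49*18 = -25 + 882 = 857)
m = -400 (m = -206 - 194 = -400)
(X - 461) + m = (857 - 461) - 400 = 396 - 400 = -4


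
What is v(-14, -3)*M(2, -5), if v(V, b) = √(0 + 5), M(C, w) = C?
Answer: 2*√5 ≈ 4.4721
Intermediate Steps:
v(V, b) = √5
v(-14, -3)*M(2, -5) = √5*2 = 2*√5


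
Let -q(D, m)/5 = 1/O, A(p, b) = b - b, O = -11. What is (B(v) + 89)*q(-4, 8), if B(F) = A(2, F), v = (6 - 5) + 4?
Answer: 445/11 ≈ 40.455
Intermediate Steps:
v = 5 (v = 1 + 4 = 5)
A(p, b) = 0
B(F) = 0
q(D, m) = 5/11 (q(D, m) = -5/(-11) = -5*(-1/11) = 5/11)
(B(v) + 89)*q(-4, 8) = (0 + 89)*(5/11) = 89*(5/11) = 445/11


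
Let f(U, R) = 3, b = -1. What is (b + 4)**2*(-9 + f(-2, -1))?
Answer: -54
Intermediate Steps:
(b + 4)**2*(-9 + f(-2, -1)) = (-1 + 4)**2*(-9 + 3) = 3**2*(-6) = 9*(-6) = -54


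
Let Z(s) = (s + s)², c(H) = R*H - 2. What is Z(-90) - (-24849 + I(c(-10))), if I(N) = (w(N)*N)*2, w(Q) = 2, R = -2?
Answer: 57177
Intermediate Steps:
c(H) = -2 - 2*H (c(H) = -2*H - 2 = -2 - 2*H)
Z(s) = 4*s² (Z(s) = (2*s)² = 4*s²)
I(N) = 4*N (I(N) = (2*N)*2 = 4*N)
Z(-90) - (-24849 + I(c(-10))) = 4*(-90)² - (-24849 + 4*(-2 - 2*(-10))) = 4*8100 - (-24849 + 4*(-2 + 20)) = 32400 - (-24849 + 4*18) = 32400 - (-24849 + 72) = 32400 - 1*(-24777) = 32400 + 24777 = 57177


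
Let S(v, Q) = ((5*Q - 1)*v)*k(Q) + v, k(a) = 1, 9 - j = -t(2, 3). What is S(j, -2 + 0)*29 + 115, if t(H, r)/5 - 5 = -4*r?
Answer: 7655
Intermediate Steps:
t(H, r) = 25 - 20*r (t(H, r) = 25 + 5*(-4*r) = 25 - 20*r)
j = -26 (j = 9 - (-1)*(25 - 20*3) = 9 - (-1)*(25 - 60) = 9 - (-1)*(-35) = 9 - 1*35 = 9 - 35 = -26)
S(v, Q) = v + v*(-1 + 5*Q) (S(v, Q) = ((5*Q - 1)*v)*1 + v = ((-1 + 5*Q)*v)*1 + v = (v*(-1 + 5*Q))*1 + v = v*(-1 + 5*Q) + v = v + v*(-1 + 5*Q))
S(j, -2 + 0)*29 + 115 = (5*(-2 + 0)*(-26))*29 + 115 = (5*(-2)*(-26))*29 + 115 = 260*29 + 115 = 7540 + 115 = 7655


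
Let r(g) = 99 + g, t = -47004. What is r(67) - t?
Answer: 47170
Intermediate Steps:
r(67) - t = (99 + 67) - 1*(-47004) = 166 + 47004 = 47170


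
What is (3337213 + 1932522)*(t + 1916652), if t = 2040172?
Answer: 20851413921640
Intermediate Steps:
(3337213 + 1932522)*(t + 1916652) = (3337213 + 1932522)*(2040172 + 1916652) = 5269735*3956824 = 20851413921640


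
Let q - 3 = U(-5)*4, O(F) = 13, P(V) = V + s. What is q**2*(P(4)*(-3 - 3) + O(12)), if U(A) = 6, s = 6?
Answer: -34263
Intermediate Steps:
P(V) = 6 + V (P(V) = V + 6 = 6 + V)
q = 27 (q = 3 + 6*4 = 3 + 24 = 27)
q**2*(P(4)*(-3 - 3) + O(12)) = 27**2*((6 + 4)*(-3 - 3) + 13) = 729*(10*(-6) + 13) = 729*(-60 + 13) = 729*(-47) = -34263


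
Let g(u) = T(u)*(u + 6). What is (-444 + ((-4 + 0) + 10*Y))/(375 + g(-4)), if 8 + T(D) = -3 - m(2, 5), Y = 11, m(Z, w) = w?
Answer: -338/343 ≈ -0.98542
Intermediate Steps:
T(D) = -16 (T(D) = -8 + (-3 - 1*5) = -8 + (-3 - 5) = -8 - 8 = -16)
g(u) = -96 - 16*u (g(u) = -16*(u + 6) = -16*(6 + u) = -96 - 16*u)
(-444 + ((-4 + 0) + 10*Y))/(375 + g(-4)) = (-444 + ((-4 + 0) + 10*11))/(375 + (-96 - 16*(-4))) = (-444 + (-4 + 110))/(375 + (-96 + 64)) = (-444 + 106)/(375 - 32) = -338/343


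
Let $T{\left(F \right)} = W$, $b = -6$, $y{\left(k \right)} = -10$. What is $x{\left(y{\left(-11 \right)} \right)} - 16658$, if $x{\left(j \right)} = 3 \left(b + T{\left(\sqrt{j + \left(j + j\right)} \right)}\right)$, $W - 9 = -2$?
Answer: $-16655$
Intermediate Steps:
$W = 7$ ($W = 9 - 2 = 7$)
$T{\left(F \right)} = 7$
$x{\left(j \right)} = 3$ ($x{\left(j \right)} = 3 \left(-6 + 7\right) = 3 \cdot 1 = 3$)
$x{\left(y{\left(-11 \right)} \right)} - 16658 = 3 - 16658 = -16655$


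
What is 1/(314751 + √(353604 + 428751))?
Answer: 104917/33022469882 - √782355/99067409646 ≈ 3.1682e-6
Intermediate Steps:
1/(314751 + √(353604 + 428751)) = 1/(314751 + √782355)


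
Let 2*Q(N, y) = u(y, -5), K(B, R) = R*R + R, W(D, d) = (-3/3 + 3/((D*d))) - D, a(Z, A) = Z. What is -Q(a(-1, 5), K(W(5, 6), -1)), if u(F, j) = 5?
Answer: -5/2 ≈ -2.5000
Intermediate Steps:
W(D, d) = -1 - D + 3/(D*d) (W(D, d) = (-3*⅓ + 3*(1/(D*d))) - D = (-1 + 3/(D*d)) - D = -1 - D + 3/(D*d))
K(B, R) = R + R² (K(B, R) = R² + R = R + R²)
Q(N, y) = 5/2 (Q(N, y) = (½)*5 = 5/2)
-Q(a(-1, 5), K(W(5, 6), -1)) = -1*5/2 = -5/2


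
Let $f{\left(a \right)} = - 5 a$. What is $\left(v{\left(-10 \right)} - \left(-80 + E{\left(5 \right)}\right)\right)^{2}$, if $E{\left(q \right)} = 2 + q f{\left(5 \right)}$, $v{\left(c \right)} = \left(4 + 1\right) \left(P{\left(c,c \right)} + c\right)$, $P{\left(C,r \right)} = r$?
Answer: $10609$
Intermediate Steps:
$v{\left(c \right)} = 10 c$ ($v{\left(c \right)} = \left(4 + 1\right) \left(c + c\right) = 5 \cdot 2 c = 10 c$)
$E{\left(q \right)} = 2 - 25 q$ ($E{\left(q \right)} = 2 + q \left(\left(-5\right) 5\right) = 2 + q \left(-25\right) = 2 - 25 q$)
$\left(v{\left(-10 \right)} - \left(-80 + E{\left(5 \right)}\right)\right)^{2} = \left(10 \left(-10\right) + \left(80 - \left(2 - 125\right)\right)\right)^{2} = \left(-100 + \left(80 - \left(2 - 125\right)\right)\right)^{2} = \left(-100 + \left(80 - -123\right)\right)^{2} = \left(-100 + \left(80 + 123\right)\right)^{2} = \left(-100 + 203\right)^{2} = 103^{2} = 10609$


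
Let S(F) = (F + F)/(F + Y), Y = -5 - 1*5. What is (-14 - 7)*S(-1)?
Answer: -42/11 ≈ -3.8182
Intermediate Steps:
Y = -10 (Y = -5 - 5 = -10)
S(F) = 2*F/(-10 + F) (S(F) = (F + F)/(F - 10) = (2*F)/(-10 + F) = 2*F/(-10 + F))
(-14 - 7)*S(-1) = (-14 - 7)*(2*(-1)/(-10 - 1)) = -42*(-1)/(-11) = -42*(-1)*(-1)/11 = -21*2/11 = -42/11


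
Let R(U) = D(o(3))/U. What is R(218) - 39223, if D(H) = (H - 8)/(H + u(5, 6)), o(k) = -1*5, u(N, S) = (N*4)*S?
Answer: -983320623/25070 ≈ -39223.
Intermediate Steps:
u(N, S) = 4*N*S (u(N, S) = (4*N)*S = 4*N*S)
o(k) = -5
D(H) = (-8 + H)/(120 + H) (D(H) = (H - 8)/(H + 4*5*6) = (-8 + H)/(H + 120) = (-8 + H)/(120 + H))
R(U) = -13/(115*U) (R(U) = ((-8 - 5)/(120 - 5))/U = (-13/115)/U = ((1/115)*(-13))/U = -13/(115*U))
R(218) - 39223 = -13/115/218 - 39223 = -13/115*1/218 - 39223 = -13/25070 - 39223 = -983320623/25070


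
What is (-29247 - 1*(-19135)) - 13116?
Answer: -23228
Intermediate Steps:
(-29247 - 1*(-19135)) - 13116 = (-29247 + 19135) - 13116 = -10112 - 13116 = -23228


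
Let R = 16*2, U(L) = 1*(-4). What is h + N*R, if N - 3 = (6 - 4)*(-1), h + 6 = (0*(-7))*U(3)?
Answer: 26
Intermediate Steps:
U(L) = -4
h = -6 (h = -6 + (0*(-7))*(-4) = -6 + 0*(-4) = -6 + 0 = -6)
N = 1 (N = 3 + (6 - 4)*(-1) = 3 + 2*(-1) = 3 - 2 = 1)
R = 32
h + N*R = -6 + 1*32 = -6 + 32 = 26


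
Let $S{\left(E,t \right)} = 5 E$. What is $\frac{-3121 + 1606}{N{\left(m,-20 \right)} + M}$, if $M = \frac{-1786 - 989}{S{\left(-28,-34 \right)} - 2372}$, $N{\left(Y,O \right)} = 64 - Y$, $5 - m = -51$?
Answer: $- \frac{3805680}{22871} \approx -166.4$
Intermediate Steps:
$m = 56$ ($m = 5 - -51 = 5 + 51 = 56$)
$M = \frac{2775}{2512}$ ($M = \frac{-1786 - 989}{5 \left(-28\right) - 2372} = - \frac{2775}{-140 - 2372} = - \frac{2775}{-2512} = \left(-2775\right) \left(- \frac{1}{2512}\right) = \frac{2775}{2512} \approx 1.1047$)
$\frac{-3121 + 1606}{N{\left(m,-20 \right)} + M} = \frac{-3121 + 1606}{\left(64 - 56\right) + \frac{2775}{2512}} = - \frac{1515}{\left(64 - 56\right) + \frac{2775}{2512}} = - \frac{1515}{8 + \frac{2775}{2512}} = - \frac{1515}{\frac{22871}{2512}} = \left(-1515\right) \frac{2512}{22871} = - \frac{3805680}{22871}$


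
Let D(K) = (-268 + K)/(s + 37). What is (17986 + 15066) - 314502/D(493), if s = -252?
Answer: 5003642/15 ≈ 3.3358e+5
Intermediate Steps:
D(K) = 268/215 - K/215 (D(K) = (-268 + K)/(-252 + 37) = (-268 + K)/(-215) = (-268 + K)*(-1/215) = 268/215 - K/215)
(17986 + 15066) - 314502/D(493) = (17986 + 15066) - 314502/(268/215 - 1/215*493) = 33052 - 314502/(268/215 - 493/215) = 33052 - 314502/(-45/43) = 33052 - 314502*(-43/45) = 33052 + 4507862/15 = 5003642/15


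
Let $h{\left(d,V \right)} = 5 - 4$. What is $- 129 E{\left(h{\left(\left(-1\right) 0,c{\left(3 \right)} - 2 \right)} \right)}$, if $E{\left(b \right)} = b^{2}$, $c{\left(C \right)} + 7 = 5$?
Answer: $-129$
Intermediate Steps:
$c{\left(C \right)} = -2$ ($c{\left(C \right)} = -7 + 5 = -2$)
$h{\left(d,V \right)} = 1$ ($h{\left(d,V \right)} = 5 - 4 = 1$)
$- 129 E{\left(h{\left(\left(-1\right) 0,c{\left(3 \right)} - 2 \right)} \right)} = - 129 \cdot 1^{2} = \left(-129\right) 1 = -129$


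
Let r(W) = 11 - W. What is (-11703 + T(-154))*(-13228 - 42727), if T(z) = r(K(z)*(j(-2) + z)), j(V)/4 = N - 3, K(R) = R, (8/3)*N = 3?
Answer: 2045882665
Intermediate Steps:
N = 9/8 (N = (3/8)*3 = 9/8 ≈ 1.1250)
j(V) = -15/2 (j(V) = 4*(9/8 - 3) = 4*(-15/8) = -15/2)
T(z) = 11 - z*(-15/2 + z)
(-11703 + T(-154))*(-13228 - 42727) = (-11703 + (11 - 1/2*(-154)*(-15 + 2*(-154))))*(-13228 - 42727) = (-11703 + (11 - 1/2*(-154)*(-15 - 308)))*(-55955) = (-11703 + (11 - 1/2*(-154)*(-323)))*(-55955) = (-11703 + (11 - 24871))*(-55955) = (-11703 - 24860)*(-55955) = -36563*(-55955) = 2045882665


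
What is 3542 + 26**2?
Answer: 4218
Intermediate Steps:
3542 + 26**2 = 3542 + 676 = 4218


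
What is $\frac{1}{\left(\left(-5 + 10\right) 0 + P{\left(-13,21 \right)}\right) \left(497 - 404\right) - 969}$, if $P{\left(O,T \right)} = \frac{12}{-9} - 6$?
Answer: $- \frac{1}{1651} \approx -0.00060569$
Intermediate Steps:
$P{\left(O,T \right)} = - \frac{22}{3}$ ($P{\left(O,T \right)} = 12 \left(- \frac{1}{9}\right) - 6 = - \frac{4}{3} - 6 = - \frac{22}{3}$)
$\frac{1}{\left(\left(-5 + 10\right) 0 + P{\left(-13,21 \right)}\right) \left(497 - 404\right) - 969} = \frac{1}{\left(\left(-5 + 10\right) 0 - \frac{22}{3}\right) \left(497 - 404\right) - 969} = \frac{1}{\left(5 \cdot 0 - \frac{22}{3}\right) 93 - 969} = \frac{1}{\left(0 - \frac{22}{3}\right) 93 - 969} = \frac{1}{\left(- \frac{22}{3}\right) 93 - 969} = \frac{1}{-682 - 969} = \frac{1}{-1651} = - \frac{1}{1651}$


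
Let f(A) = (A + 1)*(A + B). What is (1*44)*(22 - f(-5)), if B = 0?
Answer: 88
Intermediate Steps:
f(A) = A*(1 + A) (f(A) = (A + 1)*(A + 0) = (1 + A)*A = A*(1 + A))
(1*44)*(22 - f(-5)) = (1*44)*(22 - (-5)*(1 - 5)) = 44*(22 - (-5)*(-4)) = 44*(22 - 1*20) = 44*(22 - 20) = 44*2 = 88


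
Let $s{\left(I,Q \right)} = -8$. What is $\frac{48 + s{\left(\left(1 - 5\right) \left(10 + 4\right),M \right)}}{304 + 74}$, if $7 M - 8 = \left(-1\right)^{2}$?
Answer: $\frac{20}{189} \approx 0.10582$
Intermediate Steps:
$M = \frac{9}{7}$ ($M = \frac{8}{7} + \frac{\left(-1\right)^{2}}{7} = \frac{8}{7} + \frac{1}{7} \cdot 1 = \frac{8}{7} + \frac{1}{7} = \frac{9}{7} \approx 1.2857$)
$\frac{48 + s{\left(\left(1 - 5\right) \left(10 + 4\right),M \right)}}{304 + 74} = \frac{48 - 8}{304 + 74} = \frac{40}{378} = 40 \cdot \frac{1}{378} = \frac{20}{189}$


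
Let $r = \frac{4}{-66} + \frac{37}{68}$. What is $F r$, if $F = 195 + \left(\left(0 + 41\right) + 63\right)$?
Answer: $\frac{324415}{2244} \approx 144.57$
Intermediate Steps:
$F = 299$ ($F = 195 + \left(41 + 63\right) = 195 + 104 = 299$)
$r = \frac{1085}{2244}$ ($r = 4 \left(- \frac{1}{66}\right) + 37 \cdot \frac{1}{68} = - \frac{2}{33} + \frac{37}{68} = \frac{1085}{2244} \approx 0.48351$)
$F r = 299 \cdot \frac{1085}{2244} = \frac{324415}{2244}$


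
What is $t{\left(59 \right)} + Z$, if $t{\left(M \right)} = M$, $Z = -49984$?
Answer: $-49925$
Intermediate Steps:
$t{\left(59 \right)} + Z = 59 - 49984 = -49925$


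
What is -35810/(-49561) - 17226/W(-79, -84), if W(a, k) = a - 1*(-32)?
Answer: 855420856/2329367 ≈ 367.23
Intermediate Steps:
W(a, k) = 32 + a (W(a, k) = a + 32 = 32 + a)
-35810/(-49561) - 17226/W(-79, -84) = -35810/(-49561) - 17226/(32 - 79) = -35810*(-1/49561) - 17226/(-47) = 35810/49561 - 17226*(-1/47) = 35810/49561 + 17226/47 = 855420856/2329367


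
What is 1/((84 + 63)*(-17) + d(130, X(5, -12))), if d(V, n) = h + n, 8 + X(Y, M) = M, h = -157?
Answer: -1/2676 ≈ -0.00037369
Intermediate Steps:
X(Y, M) = -8 + M
d(V, n) = -157 + n
1/((84 + 63)*(-17) + d(130, X(5, -12))) = 1/((84 + 63)*(-17) + (-157 + (-8 - 12))) = 1/(147*(-17) + (-157 - 20)) = 1/(-2499 - 177) = 1/(-2676) = -1/2676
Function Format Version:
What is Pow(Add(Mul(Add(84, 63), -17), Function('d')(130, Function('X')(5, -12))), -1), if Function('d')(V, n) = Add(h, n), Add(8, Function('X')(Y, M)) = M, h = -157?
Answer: Rational(-1, 2676) ≈ -0.00037369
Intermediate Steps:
Function('X')(Y, M) = Add(-8, M)
Function('d')(V, n) = Add(-157, n)
Pow(Add(Mul(Add(84, 63), -17), Function('d')(130, Function('X')(5, -12))), -1) = Pow(Add(Mul(Add(84, 63), -17), Add(-157, Add(-8, -12))), -1) = Pow(Add(Mul(147, -17), Add(-157, -20)), -1) = Pow(Add(-2499, -177), -1) = Pow(-2676, -1) = Rational(-1, 2676)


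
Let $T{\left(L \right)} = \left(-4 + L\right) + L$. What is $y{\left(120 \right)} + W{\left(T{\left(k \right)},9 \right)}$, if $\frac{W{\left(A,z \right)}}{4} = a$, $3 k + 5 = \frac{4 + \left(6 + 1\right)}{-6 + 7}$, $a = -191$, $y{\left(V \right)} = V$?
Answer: $-644$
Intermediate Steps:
$k = 2$ ($k = - \frac{5}{3} + \frac{\left(4 + \left(6 + 1\right)\right) \frac{1}{-6 + 7}}{3} = - \frac{5}{3} + \frac{\left(4 + 7\right) 1^{-1}}{3} = - \frac{5}{3} + \frac{11 \cdot 1}{3} = - \frac{5}{3} + \frac{1}{3} \cdot 11 = - \frac{5}{3} + \frac{11}{3} = 2$)
$T{\left(L \right)} = -4 + 2 L$
$W{\left(A,z \right)} = -764$ ($W{\left(A,z \right)} = 4 \left(-191\right) = -764$)
$y{\left(120 \right)} + W{\left(T{\left(k \right)},9 \right)} = 120 - 764 = -644$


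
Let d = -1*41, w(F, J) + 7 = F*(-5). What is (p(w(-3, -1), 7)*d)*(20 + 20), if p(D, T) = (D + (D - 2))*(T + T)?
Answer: -321440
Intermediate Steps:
w(F, J) = -7 - 5*F (w(F, J) = -7 + F*(-5) = -7 - 5*F)
p(D, T) = 2*T*(-2 + 2*D) (p(D, T) = (D + (-2 + D))*(2*T) = (-2 + 2*D)*(2*T) = 2*T*(-2 + 2*D))
d = -41
(p(w(-3, -1), 7)*d)*(20 + 20) = ((4*7*(-1 + (-7 - 5*(-3))))*(-41))*(20 + 20) = ((4*7*(-1 + (-7 + 15)))*(-41))*40 = ((4*7*(-1 + 8))*(-41))*40 = ((4*7*7)*(-41))*40 = (196*(-41))*40 = -8036*40 = -321440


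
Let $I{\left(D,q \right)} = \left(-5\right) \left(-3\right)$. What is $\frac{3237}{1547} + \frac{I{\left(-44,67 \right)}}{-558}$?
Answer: $\frac{45719}{22134} \approx 2.0656$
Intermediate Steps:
$I{\left(D,q \right)} = 15$
$\frac{3237}{1547} + \frac{I{\left(-44,67 \right)}}{-558} = \frac{3237}{1547} + \frac{15}{-558} = 3237 \cdot \frac{1}{1547} + 15 \left(- \frac{1}{558}\right) = \frac{249}{119} - \frac{5}{186} = \frac{45719}{22134}$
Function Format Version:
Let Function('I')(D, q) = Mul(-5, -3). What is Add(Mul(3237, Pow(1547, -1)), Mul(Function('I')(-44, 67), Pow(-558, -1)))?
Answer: Rational(45719, 22134) ≈ 2.0656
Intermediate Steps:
Function('I')(D, q) = 15
Add(Mul(3237, Pow(1547, -1)), Mul(Function('I')(-44, 67), Pow(-558, -1))) = Add(Mul(3237, Pow(1547, -1)), Mul(15, Pow(-558, -1))) = Add(Mul(3237, Rational(1, 1547)), Mul(15, Rational(-1, 558))) = Add(Rational(249, 119), Rational(-5, 186)) = Rational(45719, 22134)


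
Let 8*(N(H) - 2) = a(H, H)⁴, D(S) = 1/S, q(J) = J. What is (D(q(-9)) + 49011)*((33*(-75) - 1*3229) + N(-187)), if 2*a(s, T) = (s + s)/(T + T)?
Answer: -17885421155/64 ≈ -2.7946e+8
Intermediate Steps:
a(s, T) = s/(2*T) (a(s, T) = ((s + s)/(T + T))/2 = ((2*s)/((2*T)))/2 = ((2*s)*(1/(2*T)))/2 = (s/T)/2 = s/(2*T))
N(H) = 257/128 (N(H) = 2 + (H/(2*H))⁴/8 = 2 + (½)⁴/8 = 2 + (⅛)*(1/16) = 2 + 1/128 = 257/128)
(D(q(-9)) + 49011)*((33*(-75) - 1*3229) + N(-187)) = (1/(-9) + 49011)*((33*(-75) - 1*3229) + 257/128) = (-⅑ + 49011)*((-2475 - 3229) + 257/128) = 441098*(-5704 + 257/128)/9 = (441098/9)*(-729855/128) = -17885421155/64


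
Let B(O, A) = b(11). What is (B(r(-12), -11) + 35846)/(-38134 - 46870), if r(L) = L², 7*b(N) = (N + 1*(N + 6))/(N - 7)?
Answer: -35847/85004 ≈ -0.42171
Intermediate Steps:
b(N) = (6 + 2*N)/(7*(-7 + N)) (b(N) = ((N + 1*(N + 6))/(N - 7))/7 = ((N + 1*(6 + N))/(-7 + N))/7 = ((N + (6 + N))/(-7 + N))/7 = ((6 + 2*N)/(-7 + N))/7 = (6 + 2*N)/(7*(-7 + N)))
B(O, A) = 1 (B(O, A) = 2*(3 + 11)/(7*(-7 + 11)) = (2/7)*14/4 = (2/7)*(¼)*14 = 1)
(B(r(-12), -11) + 35846)/(-38134 - 46870) = (1 + 35846)/(-38134 - 46870) = 35847/(-85004) = 35847*(-1/85004) = -35847/85004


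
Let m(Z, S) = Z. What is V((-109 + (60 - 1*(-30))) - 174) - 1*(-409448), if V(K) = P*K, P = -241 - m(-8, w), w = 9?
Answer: 454417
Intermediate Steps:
P = -233 (P = -241 - 1*(-8) = -241 + 8 = -233)
V(K) = -233*K
V((-109 + (60 - 1*(-30))) - 174) - 1*(-409448) = -233*((-109 + (60 - 1*(-30))) - 174) - 1*(-409448) = -233*((-109 + (60 + 30)) - 174) + 409448 = -233*((-109 + 90) - 174) + 409448 = -233*(-19 - 174) + 409448 = -233*(-193) + 409448 = 44969 + 409448 = 454417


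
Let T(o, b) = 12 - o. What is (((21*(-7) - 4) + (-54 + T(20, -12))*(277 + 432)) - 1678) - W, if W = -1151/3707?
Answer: -169731258/3707 ≈ -45787.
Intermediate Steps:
W = -1151/3707 (W = -1151*1/3707 = -1151/3707 ≈ -0.31049)
(((21*(-7) - 4) + (-54 + T(20, -12))*(277 + 432)) - 1678) - W = (((21*(-7) - 4) + (-54 + (12 - 1*20))*(277 + 432)) - 1678) - 1*(-1151/3707) = (((-147 - 4) + (-54 + (12 - 20))*709) - 1678) + 1151/3707 = ((-151 + (-54 - 8)*709) - 1678) + 1151/3707 = ((-151 - 62*709) - 1678) + 1151/3707 = ((-151 - 43958) - 1678) + 1151/3707 = (-44109 - 1678) + 1151/3707 = -45787 + 1151/3707 = -169731258/3707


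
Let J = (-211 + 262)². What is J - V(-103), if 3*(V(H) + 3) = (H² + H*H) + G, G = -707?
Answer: -4233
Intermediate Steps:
J = 2601 (J = 51² = 2601)
V(H) = -716/3 + 2*H²/3 (V(H) = -3 + ((H² + H*H) - 707)/3 = -3 + ((H² + H²) - 707)/3 = -3 + (2*H² - 707)/3 = -3 + (-707 + 2*H²)/3 = -3 + (-707/3 + 2*H²/3) = -716/3 + 2*H²/3)
J - V(-103) = 2601 - (-716/3 + (⅔)*(-103)²) = 2601 - (-716/3 + (⅔)*10609) = 2601 - (-716/3 + 21218/3) = 2601 - 1*6834 = 2601 - 6834 = -4233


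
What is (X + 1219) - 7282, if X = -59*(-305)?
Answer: 11932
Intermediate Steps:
X = 17995
(X + 1219) - 7282 = (17995 + 1219) - 7282 = 19214 - 7282 = 11932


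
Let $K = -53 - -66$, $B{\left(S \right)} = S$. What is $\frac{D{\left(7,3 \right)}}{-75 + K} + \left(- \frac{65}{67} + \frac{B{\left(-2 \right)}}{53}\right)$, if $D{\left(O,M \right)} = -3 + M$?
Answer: $- \frac{3579}{3551} \approx -1.0079$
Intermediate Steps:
$K = 13$ ($K = -53 + 66 = 13$)
$\frac{D{\left(7,3 \right)}}{-75 + K} + \left(- \frac{65}{67} + \frac{B{\left(-2 \right)}}{53}\right) = \frac{-3 + 3}{-75 + 13} - \left(\frac{2}{53} + \frac{65}{67}\right) = \frac{1}{-62} \cdot 0 - \frac{3579}{3551} = \left(- \frac{1}{62}\right) 0 - \frac{3579}{3551} = 0 - \frac{3579}{3551} = - \frac{3579}{3551}$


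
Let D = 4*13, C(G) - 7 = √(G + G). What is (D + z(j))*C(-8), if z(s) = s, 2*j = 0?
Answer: 364 + 208*I ≈ 364.0 + 208.0*I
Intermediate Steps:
j = 0 (j = (½)*0 = 0)
C(G) = 7 + √2*√G (C(G) = 7 + √(G + G) = 7 + √(2*G) = 7 + √2*√G)
D = 52
(D + z(j))*C(-8) = (52 + 0)*(7 + √2*√(-8)) = 52*(7 + √2*(2*I*√2)) = 52*(7 + 4*I) = 364 + 208*I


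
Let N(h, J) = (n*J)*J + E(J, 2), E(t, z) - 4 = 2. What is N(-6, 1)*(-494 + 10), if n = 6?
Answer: -5808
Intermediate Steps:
E(t, z) = 6 (E(t, z) = 4 + 2 = 6)
N(h, J) = 6 + 6*J**2 (N(h, J) = (6*J)*J + 6 = 6*J**2 + 6 = 6 + 6*J**2)
N(-6, 1)*(-494 + 10) = (6 + 6*1**2)*(-494 + 10) = (6 + 6*1)*(-484) = (6 + 6)*(-484) = 12*(-484) = -5808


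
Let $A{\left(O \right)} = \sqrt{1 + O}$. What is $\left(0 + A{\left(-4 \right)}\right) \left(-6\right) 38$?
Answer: $- 228 i \sqrt{3} \approx - 394.91 i$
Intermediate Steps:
$\left(0 + A{\left(-4 \right)}\right) \left(-6\right) 38 = \left(0 + \sqrt{1 - 4}\right) \left(-6\right) 38 = \left(0 + \sqrt{-3}\right) \left(-6\right) 38 = \left(0 + i \sqrt{3}\right) \left(-6\right) 38 = i \sqrt{3} \left(-6\right) 38 = - 6 i \sqrt{3} \cdot 38 = - 228 i \sqrt{3}$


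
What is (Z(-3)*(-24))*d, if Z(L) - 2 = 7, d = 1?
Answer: -216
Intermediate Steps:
Z(L) = 9 (Z(L) = 2 + 7 = 9)
(Z(-3)*(-24))*d = (9*(-24))*1 = -216*1 = -216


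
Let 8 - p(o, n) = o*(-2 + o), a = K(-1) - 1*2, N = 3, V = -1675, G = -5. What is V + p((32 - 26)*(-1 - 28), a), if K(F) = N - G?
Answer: -32291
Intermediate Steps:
K(F) = 8 (K(F) = 3 - 1*(-5) = 3 + 5 = 8)
a = 6 (a = 8 - 1*2 = 8 - 2 = 6)
p(o, n) = 8 - o*(-2 + o)
V + p((32 - 26)*(-1 - 28), a) = -1675 + (8 - ((32 - 26)*(-1 - 28))**2 + 2*((32 - 26)*(-1 - 28))) = -1675 + (8 - (6*(-29))**2 + 2*(6*(-29))) = -1675 + (8 - 1*(-174)**2 + 2*(-174)) = -1675 + (8 - 1*30276 - 348) = -1675 + (8 - 30276 - 348) = -1675 - 30616 = -32291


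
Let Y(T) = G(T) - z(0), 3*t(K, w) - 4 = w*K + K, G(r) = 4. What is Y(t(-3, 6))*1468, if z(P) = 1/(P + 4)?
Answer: 5505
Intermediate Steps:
z(P) = 1/(4 + P)
t(K, w) = 4/3 + K/3 + K*w/3 (t(K, w) = 4/3 + (w*K + K)/3 = 4/3 + (K*w + K)/3 = 4/3 + (K + K*w)/3 = 4/3 + (K/3 + K*w/3) = 4/3 + K/3 + K*w/3)
Y(T) = 15/4 (Y(T) = 4 - 1/(4 + 0) = 4 - 1/4 = 15/4)
Y(t(-3, 6))*1468 = (15/4)*1468 = 5505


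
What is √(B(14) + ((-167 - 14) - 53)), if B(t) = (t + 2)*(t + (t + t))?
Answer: √438 ≈ 20.928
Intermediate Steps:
B(t) = 3*t*(2 + t) (B(t) = (2 + t)*(t + 2*t) = (2 + t)*(3*t) = 3*t*(2 + t))
√(B(14) + ((-167 - 14) - 53)) = √(3*14*(2 + 14) + ((-167 - 14) - 53)) = √(3*14*16 + (-181 - 53)) = √(672 - 234) = √438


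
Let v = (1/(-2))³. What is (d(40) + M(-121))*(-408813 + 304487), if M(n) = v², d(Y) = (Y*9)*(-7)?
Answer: 8412796477/32 ≈ 2.6290e+8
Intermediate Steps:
d(Y) = -63*Y (d(Y) = (9*Y)*(-7) = -63*Y)
v = -⅛ (v = (-½)³ = -⅛ ≈ -0.12500)
M(n) = 1/64 (M(n) = (-⅛)² = 1/64)
(d(40) + M(-121))*(-408813 + 304487) = (-63*40 + 1/64)*(-408813 + 304487) = (-2520 + 1/64)*(-104326) = -161279/64*(-104326) = 8412796477/32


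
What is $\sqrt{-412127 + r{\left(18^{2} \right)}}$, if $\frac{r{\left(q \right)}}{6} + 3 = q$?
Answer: $i \sqrt{410201} \approx 640.47 i$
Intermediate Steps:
$r{\left(q \right)} = -18 + 6 q$
$\sqrt{-412127 + r{\left(18^{2} \right)}} = \sqrt{-412127 - \left(18 - 6 \cdot 18^{2}\right)} = \sqrt{-412127 + \left(-18 + 6 \cdot 324\right)} = \sqrt{-412127 + \left(-18 + 1944\right)} = \sqrt{-412127 + 1926} = \sqrt{-410201} = i \sqrt{410201}$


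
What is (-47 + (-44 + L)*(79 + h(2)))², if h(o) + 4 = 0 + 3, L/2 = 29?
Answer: 1092025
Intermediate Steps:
L = 58 (L = 2*29 = 58)
h(o) = -1 (h(o) = -4 + (0 + 3) = -4 + 3 = -1)
(-47 + (-44 + L)*(79 + h(2)))² = (-47 + (-44 + 58)*(79 - 1))² = (-47 + 14*78)² = (-47 + 1092)² = 1045² = 1092025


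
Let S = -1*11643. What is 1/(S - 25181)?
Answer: -1/36824 ≈ -2.7156e-5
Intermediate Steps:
S = -11643
1/(S - 25181) = 1/(-11643 - 25181) = 1/(-36824) = -1/36824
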